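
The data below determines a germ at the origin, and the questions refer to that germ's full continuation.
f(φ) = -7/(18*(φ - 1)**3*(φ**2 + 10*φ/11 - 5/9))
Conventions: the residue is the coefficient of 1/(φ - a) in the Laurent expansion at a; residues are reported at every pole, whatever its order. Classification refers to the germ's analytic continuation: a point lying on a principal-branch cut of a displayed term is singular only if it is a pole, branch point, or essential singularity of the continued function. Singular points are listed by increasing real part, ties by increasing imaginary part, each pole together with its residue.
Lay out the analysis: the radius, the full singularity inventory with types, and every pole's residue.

Denominator factor (φ**2 + 10*φ/11 - 5/9): discriminant 3320/1089, real irrational roots -5/11 + (1/33)*sqrt(830) and -5/11 - (1/33)*sqrt(830); poles of order 1, moduli -5/11 + (1/33)*sqrt(830) and 5/11 + (1/33)*sqrt(830).
Denominator factor (φ - 1)^3: pole of order 3 at 1, modulus 1.
The radius of convergence is the smallest modulus among the singular points: -5/11 + (1/33)*sqrt(830).
The factor φ**2 + 10*φ/11 - 5/9 splits as (φ - a)(φ - a') with a = -5/11 - (1/33)*sqrt(830), a' = -5/11 + (1/33)*sqrt(830). At the order-1 pole a set g(φ) = (φ - a)*f(φ) = [-7/(18*(φ - 1)**3)] / (φ - a').
Simple pole: residue = g(a) at a = -5/11 - (1/33)*sqrt(830), which is 2682603/4812208 - (4983363/249633290)*sqrt(830).
The factor φ**2 + 10*φ/11 - 5/9 splits as (φ - a)(φ - a') with a = -5/11 + (1/33)*sqrt(830), a' = -5/11 - (1/33)*sqrt(830). At the order-1 pole a set g(φ) = (φ - a)*f(φ) = [-7/(18*(φ - 1)**3)] / (φ - a').
Simple pole: residue = g(a) at a = -5/11 + (1/33)*sqrt(830), which is 2682603/4812208 + (4983363/249633290)*sqrt(830).
At the order-3 pole 1 set g(φ) = (φ - (1))^3*f(φ) = -7/(18*(φ**2 + 10*φ/11 - 5/9)).
Order-3 pole: residue = g''(a)/2; g''(1) = -2682603/1203052, so the residue is -2682603/2406104.
List the singular points by increasing real part (a conjugate pair: the negative imaginary part first).

Radius of convergence at 0: -5/11 + (1/33)*sqrt(830).
At -5/11 - (1/33)*sqrt(830): a pole of order 1; residue 2682603/4812208 - (4983363/249633290)*sqrt(830).
At -5/11 + (1/33)*sqrt(830): a pole of order 1; residue 2682603/4812208 + (4983363/249633290)*sqrt(830).
At 1: a pole of order 3; residue -2682603/2406104.


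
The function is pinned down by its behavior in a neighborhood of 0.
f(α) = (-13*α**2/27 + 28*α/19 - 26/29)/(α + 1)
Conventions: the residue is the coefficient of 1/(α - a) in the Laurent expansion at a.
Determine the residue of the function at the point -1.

At the order-1 pole -1 set g(α) = (α - (-1))*f(α) = -13*α**2/27 + 28*α/19 - 26/29.
Simple pole: residue = g(a) at a = -1, which is -42425/14877.

The residue is -42425/14877.


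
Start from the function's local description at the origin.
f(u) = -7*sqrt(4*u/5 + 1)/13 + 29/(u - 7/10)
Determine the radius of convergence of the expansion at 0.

Denominator factor (u - 7/10): pole of order 1 at 7/10, modulus 7/10.
Branch term (-7/13)*sqrt(1 - u/(-5/4)): its argument vanishes at u = -5/4, a square-root branch point, modulus 5/4.
The radius of convergence is the smallest modulus among the singular points: 7/10.

The radius of convergence is 7/10.


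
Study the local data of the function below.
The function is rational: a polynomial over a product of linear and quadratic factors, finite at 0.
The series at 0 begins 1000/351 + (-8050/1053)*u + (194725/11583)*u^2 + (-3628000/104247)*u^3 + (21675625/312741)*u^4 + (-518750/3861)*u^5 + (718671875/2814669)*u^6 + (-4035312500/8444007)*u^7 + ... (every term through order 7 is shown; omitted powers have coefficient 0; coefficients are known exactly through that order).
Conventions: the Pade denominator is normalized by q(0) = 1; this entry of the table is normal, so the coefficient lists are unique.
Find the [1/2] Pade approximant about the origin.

The Pade approximant has numerator coefficients [1000/351, 399550/1389447]; denominator coefficients [1, 859687/308766, 32001649/20378556].

Taylor coefficients needed (read off): a_0 = 1000/351, a_1 = -8050/1053, a_2 = 194725/11583, a_3 = -3628000/104247.
Write the denominator as Q(u) = 1 + q1*u + q2*u^2. Requiring Q*f - P = O(u^4) with deg P <= 1 kills the coefficients of u^2..u^3 in Q*f:
  u^2: a_2 + q1*a_1 + q2*a_0 = 0, i.e. 194725/11583 + (-8050/1053)*q1 + (1000/351)*q2 = 0.
  u^3: a_3 + q1*a_2 + q2*a_1 = 0, i.e. -3628000/104247 + (194725/11583)*q1 + (-8050/1053)*q2 = 0.
Solving this linear system: q1 = 859687/308766, q2 = 32001649/20378556.
The numerator is Q*f truncated at degree 1: P0 = a_0 = 1000/351; P1 = a_1 + q1*a_0 = 399550/1389447.


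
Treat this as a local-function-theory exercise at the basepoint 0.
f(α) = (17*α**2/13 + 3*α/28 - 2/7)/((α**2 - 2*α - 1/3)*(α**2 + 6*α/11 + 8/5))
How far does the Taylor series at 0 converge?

Denominator factor (α**2 + 6*α/11 + 8/5): discriminant -3692/605, complex-conjugate roots (-3/11) + ((1/55)*sqrt(4615))*i and (-3/11) - ((1/55)*sqrt(4615))*i; poles of order 1, moduli (2/5)*sqrt(10) and (2/5)*sqrt(10).
Denominator factor (α**2 - 2*α - 1/3): discriminant 16/3, real irrational roots 1 + (2/3)*sqrt(3) and 1 - (2/3)*sqrt(3); poles of order 1, moduli 1 + (2/3)*sqrt(3) and -1 + (2/3)*sqrt(3).
The radius of convergence is the smallest modulus among the singular points: -1 + (2/3)*sqrt(3).

The radius of convergence is -1 + (2/3)*sqrt(3).


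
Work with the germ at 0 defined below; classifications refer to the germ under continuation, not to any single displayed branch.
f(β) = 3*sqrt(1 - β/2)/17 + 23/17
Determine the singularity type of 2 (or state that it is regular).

The point is an algebraic (square-root) branch point.

The term (3/17)*sqrt(1 - β/(2)) has argument 1 - 2/(2) = 0 at 2: a square-root (algebraic, two-sheeted) branch point; the remaining terms are analytic or single-valued there.


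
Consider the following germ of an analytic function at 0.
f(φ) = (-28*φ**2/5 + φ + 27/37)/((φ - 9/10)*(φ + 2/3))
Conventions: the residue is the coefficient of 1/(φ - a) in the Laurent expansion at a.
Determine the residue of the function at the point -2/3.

The residue is 8078/5217.

At the order-1 pole -2/3 set g(φ) = (φ - (-2/3))*f(φ) = (-28*φ**2/5 + φ + 27/37)/(φ - 9/10).
Simple pole: residue = g(a) at a = -2/3, which is 8078/5217.


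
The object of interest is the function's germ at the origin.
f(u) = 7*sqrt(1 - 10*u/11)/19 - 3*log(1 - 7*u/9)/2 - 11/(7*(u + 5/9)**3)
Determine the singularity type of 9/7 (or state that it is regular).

The term (-3/2)*log(1 - u/(9/7)) has argument 1 - 9/7/(9/7) = 0 at 9/7: a logarithmic (infinitely-sheeted) branch point; the remaining terms are analytic or single-valued there.

The point is a logarithmic branch point.


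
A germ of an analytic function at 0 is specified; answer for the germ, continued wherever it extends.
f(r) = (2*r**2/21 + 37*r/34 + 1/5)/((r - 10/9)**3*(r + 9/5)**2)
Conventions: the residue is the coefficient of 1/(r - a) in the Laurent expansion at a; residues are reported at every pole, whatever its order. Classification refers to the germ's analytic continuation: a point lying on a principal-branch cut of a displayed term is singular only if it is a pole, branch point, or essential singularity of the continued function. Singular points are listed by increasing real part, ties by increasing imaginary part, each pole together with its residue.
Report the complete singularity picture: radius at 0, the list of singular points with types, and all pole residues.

Radius of convergence at 0: 10/9.
At -9/5: a pole of order 2; residue 1064212425/35045490599.
At 10/9: a pole of order 3; residue -1064212425/35045490599.

Denominator factor (r - 10/9)^3: pole of order 3 at 10/9, modulus 10/9.
Denominator factor (r + 9/5)^2: pole of order 2 at -9/5, modulus 9/5.
The radius of convergence is the smallest modulus among the singular points: 10/9.
At the order-2 pole -9/5 set g(r) = (r - (-9/5))^2*f(r) = (2*r**2/21 + 37*r/34 + 1/5)/(r - 10/9)**3.
Order-2 pole: residue = g'(a); g'(-9/5) = 1064212425/35045490599, so the residue is 1064212425/35045490599.
At the order-3 pole 10/9 set g(r) = (r - (10/9))^3*f(r) = (2*r**2/21 + 37*r/34 + 1/5)/(r + 9/5)**2.
Order-3 pole: residue = g''(a)/2; g''(10/9) = -2128424850/35045490599, so the residue is -1064212425/35045490599.
List the singular points by increasing real part (a conjugate pair: the negative imaginary part first).


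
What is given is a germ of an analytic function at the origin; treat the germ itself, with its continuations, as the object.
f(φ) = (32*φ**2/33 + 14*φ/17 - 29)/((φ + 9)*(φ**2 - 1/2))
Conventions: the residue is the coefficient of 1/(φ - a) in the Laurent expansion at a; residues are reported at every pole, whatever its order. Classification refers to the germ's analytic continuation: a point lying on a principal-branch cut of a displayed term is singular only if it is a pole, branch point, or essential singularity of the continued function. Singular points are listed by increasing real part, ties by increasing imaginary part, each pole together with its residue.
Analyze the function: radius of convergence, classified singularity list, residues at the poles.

Denominator factor (φ**2 - 1/2): discriminant 2, real irrational roots (1/2)*sqrt(2) and -(1/2)*sqrt(2); poles of order 1, moduli (1/2)*sqrt(2) and (1/2)*sqrt(2).
Denominator factor (φ + 9): pole of order 1 at -9, modulus 9.
The radius of convergence is the smallest modulus among the singular points: (1/2)*sqrt(2).
At the order-1 pole -9 set g(φ) = (φ - (-9))*f(φ) = (32*φ**2/33 + 14*φ/17 - 29)/(φ**2 - 1/2).
Simple pole: residue = g(a) at a = -9, which is 15758/30107.
The factor φ**2 - 1/2 splits as (φ - a)(φ - a') with a = -(1/2)*sqrt(2), a' = (1/2)*sqrt(2). At the order-1 pole a set g(φ) = (φ - a)*f(φ) = [(32*φ**2/33 + 14*φ/17 - 29)/(φ + 9)] / (φ - a').
Simple pole: residue = g(a) at a = -(1/2)*sqrt(2), which is 20155/90321 + (48068/30107)*sqrt(2).
The factor φ**2 - 1/2 splits as (φ - a)(φ - a') with a = (1/2)*sqrt(2), a' = -(1/2)*sqrt(2). At the order-1 pole a set g(φ) = (φ - a)*f(φ) = [(32*φ**2/33 + 14*φ/17 - 29)/(φ + 9)] / (φ - a').
Simple pole: residue = g(a) at a = (1/2)*sqrt(2), which is 20155/90321 - (48068/30107)*sqrt(2).
List the singular points by increasing real part (a conjugate pair: the negative imaginary part first).

Radius of convergence at 0: (1/2)*sqrt(2).
At -9: a pole of order 1; residue 15758/30107.
At -(1/2)*sqrt(2): a pole of order 1; residue 20155/90321 + (48068/30107)*sqrt(2).
At (1/2)*sqrt(2): a pole of order 1; residue 20155/90321 - (48068/30107)*sqrt(2).


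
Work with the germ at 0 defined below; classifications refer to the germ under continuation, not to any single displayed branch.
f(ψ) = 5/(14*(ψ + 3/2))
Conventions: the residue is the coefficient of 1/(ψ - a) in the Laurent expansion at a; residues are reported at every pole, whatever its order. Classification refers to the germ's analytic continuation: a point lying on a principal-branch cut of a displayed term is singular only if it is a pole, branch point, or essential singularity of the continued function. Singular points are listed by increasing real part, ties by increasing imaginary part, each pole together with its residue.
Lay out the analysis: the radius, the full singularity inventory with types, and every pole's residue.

Denominator factor (ψ + 3/2): pole of order 1 at -3/2, modulus 3/2.
The radius of convergence is the smallest modulus among the singular points: 3/2.
At the order-1 pole -3/2 set g(ψ) = (ψ - (-3/2))*f(ψ) = 5/14.
Simple pole: residue = g(a) at a = -3/2, which is 5/14.

Radius of convergence at 0: 3/2.
At -3/2: a pole of order 1; residue 5/14.


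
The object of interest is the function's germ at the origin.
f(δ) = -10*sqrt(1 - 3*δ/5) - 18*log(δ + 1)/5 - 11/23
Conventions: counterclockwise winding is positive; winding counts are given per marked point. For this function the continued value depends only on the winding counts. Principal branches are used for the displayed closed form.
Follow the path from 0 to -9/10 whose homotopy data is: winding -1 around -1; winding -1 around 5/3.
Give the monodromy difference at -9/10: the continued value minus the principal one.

Continued minus principal equals ((2)*sqrt(154)) + ((36/5)*pi)*i.

The rational part is single-valued and drops out of the difference; each branch term changes only by its own monodromy.
(-10)*sqrt(1 - δ/(5/3)): winding -1 is odd, the square root flips sign, contributing -2*(-10)*sqrt(1 - (-9/10)/(5/3)) = -2*(-10)*sqrt(77/50) = (2)*sqrt(154).
(-18/5)*log(1 - δ/(-1)): each positive loop around -1 adds 2*pi*i to the log, so winding -1 contributes (-18/5)*(-1)*2*pi*i = (36/5)*pi*i.
Summing the contributions at δ = -9/10 gives ((2)*sqrt(154)) + ((36/5)*pi)*i.


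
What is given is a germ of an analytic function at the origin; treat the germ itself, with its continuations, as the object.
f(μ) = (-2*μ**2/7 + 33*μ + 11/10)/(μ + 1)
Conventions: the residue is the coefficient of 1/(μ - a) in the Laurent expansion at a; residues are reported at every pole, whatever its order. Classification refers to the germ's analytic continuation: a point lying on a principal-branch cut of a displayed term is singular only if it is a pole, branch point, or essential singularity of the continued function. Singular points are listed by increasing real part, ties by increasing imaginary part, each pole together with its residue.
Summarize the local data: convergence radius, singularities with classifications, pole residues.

Radius of convergence at 0: 1.
At -1: a pole of order 1; residue -2253/70.

Denominator factor (μ + 1): pole of order 1 at -1, modulus 1.
The radius of convergence is the smallest modulus among the singular points: 1.
At the order-1 pole -1 set g(μ) = (μ - (-1))*f(μ) = -2*μ**2/7 + 33*μ + 11/10.
Simple pole: residue = g(a) at a = -1, which is -2253/70.


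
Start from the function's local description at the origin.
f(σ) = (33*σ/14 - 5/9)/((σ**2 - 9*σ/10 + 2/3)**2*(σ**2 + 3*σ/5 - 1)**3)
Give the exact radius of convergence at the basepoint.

Denominator factor (σ**2 - 9*σ/10 + 2/3)^2: discriminant -557/300, complex-conjugate roots (9/20) + ((1/60)*sqrt(1671))*i and (9/20) - ((1/60)*sqrt(1671))*i; poles of order 2, moduli (1/3)*sqrt(6) and (1/3)*sqrt(6).
Denominator factor (σ**2 + 3*σ/5 - 1)^3: discriminant 109/25, real irrational roots -3/10 + (1/10)*sqrt(109) and -3/10 - (1/10)*sqrt(109); poles of order 3, moduli -3/10 + (1/10)*sqrt(109) and 3/10 + (1/10)*sqrt(109).
The radius of convergence is the smallest modulus among the singular points: -3/10 + (1/10)*sqrt(109).

The radius of convergence is -3/10 + (1/10)*sqrt(109).


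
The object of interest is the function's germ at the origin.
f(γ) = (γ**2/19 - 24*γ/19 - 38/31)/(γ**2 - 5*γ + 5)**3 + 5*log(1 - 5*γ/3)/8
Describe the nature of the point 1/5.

The point is a regular point.

Denominator factors: γ**2 - 5*γ + 5 = 101/25 at γ = 1/5 — none vanishes.
Branch term log(1 - γ/(3/5)): argument at 1/5 is 2/3, nonzero, so 1/5 is not its branch point (a point on a principal cut is still regular for the continued germ).
So the germ continues analytically to 1/5.


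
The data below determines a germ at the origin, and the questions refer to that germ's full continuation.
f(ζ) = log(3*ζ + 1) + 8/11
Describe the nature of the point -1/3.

The point is a logarithmic branch point.

The term (1)*log(1 - ζ/(-1/3)) has argument 1 - -1/3/(-1/3) = 0 at -1/3: a logarithmic (infinitely-sheeted) branch point; the remaining terms are analytic or single-valued there.


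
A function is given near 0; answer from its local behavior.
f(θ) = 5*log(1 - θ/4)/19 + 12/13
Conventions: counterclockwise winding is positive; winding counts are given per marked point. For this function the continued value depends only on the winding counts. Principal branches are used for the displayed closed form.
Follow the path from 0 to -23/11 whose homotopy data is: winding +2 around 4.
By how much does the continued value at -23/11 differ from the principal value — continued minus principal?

Continued minus principal equals (20/19)*pi*i.

The rational part is single-valued and drops out of the difference; each branch term changes only by its own monodromy.
(5/19)*log(1 - θ/(4)): each positive loop around 4 adds 2*pi*i to the log, so winding +2 contributes (5/19)*(2)*2*pi*i = (20/19)*pi*i.
Summing the contributions at θ = -23/11 gives (20/19)*pi*i.


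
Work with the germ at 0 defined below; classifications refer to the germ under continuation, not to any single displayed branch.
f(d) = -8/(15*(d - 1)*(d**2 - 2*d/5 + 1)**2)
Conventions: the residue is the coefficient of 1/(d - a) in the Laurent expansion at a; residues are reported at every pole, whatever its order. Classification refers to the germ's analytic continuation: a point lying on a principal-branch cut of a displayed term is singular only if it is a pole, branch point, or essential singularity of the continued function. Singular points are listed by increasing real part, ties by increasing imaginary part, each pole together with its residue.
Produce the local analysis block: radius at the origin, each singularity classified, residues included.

Denominator factor (d - 1): pole of order 1 at 1, modulus 1.
Denominator factor (d**2 - 2*d/5 + 1)^2: discriminant -96/25, complex-conjugate roots (1/5) + ((2/5)*sqrt(6))*i and (1/5) - ((2/5)*sqrt(6))*i; poles of order 2, moduli 1 and 1.
The radius of convergence is the smallest modulus among the singular points: 1.
The factor d**2 - 2*d/5 + 1 splits as (d - a)(d - a') with a = (1/5) - ((2/5)*sqrt(6))*i, a' = (1/5) + ((2/5)*sqrt(6))*i. At the order-2 pole a set g(d) = (d - a)^2*f(d) = [-8/(15*(d - 1))] / (d - a')^2.
Order-2 pole: residue = g'(a); g'((1/5) - ((2/5)*sqrt(6))*i) = (5/48) + ((55/864)*sqrt(6))*i, so the residue is (5/48) + ((55/864)*sqrt(6))*i.
The factor d**2 - 2*d/5 + 1 splits as (d - a)(d - a') with a = (1/5) + ((2/5)*sqrt(6))*i, a' = (1/5) - ((2/5)*sqrt(6))*i. At the order-2 pole a set g(d) = (d - a)^2*f(d) = [-8/(15*(d - 1))] / (d - a')^2.
Order-2 pole: residue = g'(a); g'((1/5) + ((2/5)*sqrt(6))*i) = (5/48) - ((55/864)*sqrt(6))*i, so the residue is (5/48) - ((55/864)*sqrt(6))*i.
At the order-1 pole 1 set g(d) = (d - (1))*f(d) = -8/(15*(d**2 - 2*d/5 + 1)**2).
Simple pole: residue = g(a) at a = 1, which is -5/24.
List the singular points by increasing real part (a conjugate pair: the negative imaginary part first).

Radius of convergence at 0: 1.
At (1/5) - ((2/5)*sqrt(6))*i: a pole of order 2; residue (5/48) + ((55/864)*sqrt(6))*i.
At (1/5) + ((2/5)*sqrt(6))*i: a pole of order 2; residue (5/48) - ((55/864)*sqrt(6))*i.
At 1: a pole of order 1; residue -5/24.


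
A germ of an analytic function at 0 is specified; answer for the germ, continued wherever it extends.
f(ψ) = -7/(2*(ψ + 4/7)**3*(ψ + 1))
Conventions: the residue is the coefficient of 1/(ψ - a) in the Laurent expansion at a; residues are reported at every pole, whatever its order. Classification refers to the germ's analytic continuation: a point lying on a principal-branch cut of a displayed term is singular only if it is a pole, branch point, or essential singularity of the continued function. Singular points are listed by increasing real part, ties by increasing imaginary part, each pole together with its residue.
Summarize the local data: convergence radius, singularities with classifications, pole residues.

Denominator factor (ψ + 1): pole of order 1 at -1, modulus 1.
Denominator factor (ψ + 4/7)^3: pole of order 3 at -4/7, modulus 4/7.
The radius of convergence is the smallest modulus among the singular points: 4/7.
At the order-1 pole -1 set g(ψ) = (ψ - (-1))*f(ψ) = -7/(2*(ψ + 4/7)**3).
Simple pole: residue = g(a) at a = -1, which is 2401/54.
At the order-3 pole -4/7 set g(ψ) = (ψ - (-4/7))^3*f(ψ) = -7/(2*(ψ + 1)).
Order-3 pole: residue = g''(a)/2; g''(-4/7) = -2401/27, so the residue is -2401/54.
List the singular points by increasing real part (a conjugate pair: the negative imaginary part first).

Radius of convergence at 0: 4/7.
At -1: a pole of order 1; residue 2401/54.
At -4/7: a pole of order 3; residue -2401/54.


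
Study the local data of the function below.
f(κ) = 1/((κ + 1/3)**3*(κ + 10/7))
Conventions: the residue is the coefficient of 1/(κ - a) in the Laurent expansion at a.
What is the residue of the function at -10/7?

At the order-1 pole -10/7 set g(κ) = (κ - (-10/7))*f(κ) = (κ + 1/3)**(-3).
Simple pole: residue = g(a) at a = -10/7, which is -9261/12167.

The residue is -9261/12167.


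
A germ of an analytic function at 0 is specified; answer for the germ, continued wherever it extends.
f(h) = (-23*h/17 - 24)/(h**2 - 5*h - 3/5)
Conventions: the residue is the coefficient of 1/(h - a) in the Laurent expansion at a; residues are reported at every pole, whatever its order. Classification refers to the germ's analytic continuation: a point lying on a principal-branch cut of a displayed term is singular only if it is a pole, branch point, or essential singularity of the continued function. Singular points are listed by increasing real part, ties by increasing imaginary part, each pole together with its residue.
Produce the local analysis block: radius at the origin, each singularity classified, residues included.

Radius of convergence at 0: -5/2 + (1/10)*sqrt(685).
At 5/2 - (1/10)*sqrt(685): a pole of order 1; residue -23/34 + (931/4658)*sqrt(685).
At 5/2 + (1/10)*sqrt(685): a pole of order 1; residue -23/34 - (931/4658)*sqrt(685).

Denominator factor (h**2 - 5*h - 3/5): discriminant 137/5, real irrational roots 5/2 + (1/10)*sqrt(685) and 5/2 - (1/10)*sqrt(685); poles of order 1, moduli 5/2 + (1/10)*sqrt(685) and -5/2 + (1/10)*sqrt(685).
The radius of convergence is the smallest modulus among the singular points: -5/2 + (1/10)*sqrt(685).
The factor h**2 - 5*h - 3/5 splits as (h - a)(h - a') with a = 5/2 - (1/10)*sqrt(685), a' = 5/2 + (1/10)*sqrt(685). At the order-1 pole a set g(h) = (h - a)*f(h) = [-23*h/17 - 24] / (h - a').
Simple pole: residue = g(a) at a = 5/2 - (1/10)*sqrt(685), which is -23/34 + (931/4658)*sqrt(685).
The factor h**2 - 5*h - 3/5 splits as (h - a)(h - a') with a = 5/2 + (1/10)*sqrt(685), a' = 5/2 - (1/10)*sqrt(685). At the order-1 pole a set g(h) = (h - a)*f(h) = [-23*h/17 - 24] / (h - a').
Simple pole: residue = g(a) at a = 5/2 + (1/10)*sqrt(685), which is -23/34 - (931/4658)*sqrt(685).
List the singular points by increasing real part (a conjugate pair: the negative imaginary part first).


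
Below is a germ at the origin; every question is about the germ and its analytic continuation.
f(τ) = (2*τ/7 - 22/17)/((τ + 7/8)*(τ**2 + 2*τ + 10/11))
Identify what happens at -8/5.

Denominator factors: τ**2 + 2*τ + 10/11 = 74/275 at τ = -8/5; τ + 7/8 = -29/40 at τ = -8/5 — none vanishes.
So the germ continues analytically to -8/5.

The point is a regular point.


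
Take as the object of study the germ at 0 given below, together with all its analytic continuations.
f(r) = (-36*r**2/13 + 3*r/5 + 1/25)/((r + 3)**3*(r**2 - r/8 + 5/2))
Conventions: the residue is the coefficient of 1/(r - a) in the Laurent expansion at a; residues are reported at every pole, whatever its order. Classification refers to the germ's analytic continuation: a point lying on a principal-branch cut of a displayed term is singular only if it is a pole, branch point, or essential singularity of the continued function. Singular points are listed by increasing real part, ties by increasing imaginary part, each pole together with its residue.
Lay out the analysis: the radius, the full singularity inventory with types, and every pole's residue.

Denominator factor (r**2 - r/8 + 5/2): discriminant -639/64, complex-conjugate roots (1/16) + ((3/16)*sqrt(71))*i and (1/16) - ((3/16)*sqrt(71))*i; poles of order 1, moduli (1/2)*sqrt(10) and (1/2)*sqrt(10).
Denominator factor (r + 3)^3: pole of order 3 at -3, modulus 3.
The radius of convergence is the smallest modulus among the singular points: (1/2)*sqrt(10).
At the order-3 pole -3 set g(r) = (r - (-3))^3*f(r) = (-36*r**2/13 + 3*r/5 + 1/25)/(r**2 - r/8 + 5/2).
Order-3 pole: residue = g''(a)/2; g''(-3) = 59063568/278646875, so the residue is 29531784/278646875.
The factor r**2 - r/8 + 5/2 splits as (r - a)(r - a') with a = (1/16) - ((3/16)*sqrt(71))*i, a' = (1/16) + ((3/16)*sqrt(71))*i. At the order-1 pole a set g(r) = (r - a)*f(r) = [(-36*r**2/13 + 3*r/5 + 1/25)/(r + 3)**3] / (r - a').
Simple pole: residue = g(a) at a = (1/16) - ((3/16)*sqrt(71))*i, which is (-14765892/278646875) + ((75418948/59351784375)*sqrt(71))*i.
The factor r**2 - r/8 + 5/2 splits as (r - a)(r - a') with a = (1/16) + ((3/16)*sqrt(71))*i, a' = (1/16) - ((3/16)*sqrt(71))*i. At the order-1 pole a set g(r) = (r - a)*f(r) = [(-36*r**2/13 + 3*r/5 + 1/25)/(r + 3)**3] / (r - a').
Simple pole: residue = g(a) at a = (1/16) + ((3/16)*sqrt(71))*i, which is (-14765892/278646875) - ((75418948/59351784375)*sqrt(71))*i.
List the singular points by increasing real part (a conjugate pair: the negative imaginary part first).

Radius of convergence at 0: (1/2)*sqrt(10).
At -3: a pole of order 3; residue 29531784/278646875.
At (1/16) - ((3/16)*sqrt(71))*i: a pole of order 1; residue (-14765892/278646875) + ((75418948/59351784375)*sqrt(71))*i.
At (1/16) + ((3/16)*sqrt(71))*i: a pole of order 1; residue (-14765892/278646875) - ((75418948/59351784375)*sqrt(71))*i.


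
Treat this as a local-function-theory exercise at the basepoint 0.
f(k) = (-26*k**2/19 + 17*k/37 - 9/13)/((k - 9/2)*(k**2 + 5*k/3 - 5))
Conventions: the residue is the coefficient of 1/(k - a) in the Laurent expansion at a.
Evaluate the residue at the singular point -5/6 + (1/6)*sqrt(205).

The factor k**2 + 5*k/3 - 5 splits as (k - a)(k - a') with a = -5/6 + (1/6)*sqrt(205), a' = -5/6 - (1/6)*sqrt(205). At the order-1 pole a set g(k) = (k - a)*f(k) = [(-26*k**2/19 + 17*k/37 - 9/13)/(k - 9/2)] / (k - a').
Simple pole: residue = g(a) at a = -5/6 + (1/6)*sqrt(205), which is -87667/831649 + (4031213/170488045)*sqrt(205).

The residue is -87667/831649 + (4031213/170488045)*sqrt(205).


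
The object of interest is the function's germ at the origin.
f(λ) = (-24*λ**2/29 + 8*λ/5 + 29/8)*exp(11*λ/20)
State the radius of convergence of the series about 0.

The radius of convergence is infinite.

The factor exp(11*λ/20) is entire and contributes no finite singular point.
The polynomial part has no poles.
No finite singular points: the Taylor series at 0 converges everywhere.


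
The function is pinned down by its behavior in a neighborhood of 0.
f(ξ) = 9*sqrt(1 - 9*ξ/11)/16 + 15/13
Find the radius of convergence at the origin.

Branch term (9/16)*sqrt(1 - ξ/(11/9)): its argument vanishes at ξ = 11/9, a square-root branch point, modulus 11/9.
The radius of convergence is the smallest modulus among the singular points: 11/9.

The radius of convergence is 11/9.


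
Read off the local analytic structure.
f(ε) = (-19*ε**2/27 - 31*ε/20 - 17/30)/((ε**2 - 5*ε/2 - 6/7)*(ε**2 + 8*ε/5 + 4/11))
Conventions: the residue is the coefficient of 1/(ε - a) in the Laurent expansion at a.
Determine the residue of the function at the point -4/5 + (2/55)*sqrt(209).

The factor ε**2 + 8*ε/5 + 4/11 splits as (ε - a)(ε - a') with a = -4/5 + (2/55)*sqrt(209), a' = -4/5 - (2/55)*sqrt(209). At the order-1 pole a set g(ε) = (ε - a)*f(ε) = [(-19*ε**2/27 - 31*ε/20 - 17/30)/(ε**2 - 5*ε/2 - 6/7)] / (ε - a').
Simple pole: residue = g(a) at a = -4/5 + (2/55)*sqrt(209), which is 12109867/12975768 + (16883069/246539592)*sqrt(209).

The residue is 12109867/12975768 + (16883069/246539592)*sqrt(209).


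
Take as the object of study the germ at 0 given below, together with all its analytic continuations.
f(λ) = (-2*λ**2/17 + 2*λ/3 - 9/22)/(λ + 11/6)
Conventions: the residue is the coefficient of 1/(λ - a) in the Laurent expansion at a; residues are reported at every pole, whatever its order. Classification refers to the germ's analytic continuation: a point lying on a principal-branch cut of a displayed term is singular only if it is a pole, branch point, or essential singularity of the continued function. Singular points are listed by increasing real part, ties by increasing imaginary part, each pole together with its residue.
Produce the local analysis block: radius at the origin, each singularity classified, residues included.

Denominator factor (λ + 11/6): pole of order 1 at -11/6, modulus 11/6.
The radius of convergence is the smallest modulus among the singular points: 11/6.
At the order-1 pole -11/6 set g(λ) = (λ - (-11/6))*f(λ) = -2*λ**2/17 + 2*λ/3 - 9/22.
Simple pole: residue = g(a) at a = -11/6, which is -379/187.

Radius of convergence at 0: 11/6.
At -11/6: a pole of order 1; residue -379/187.


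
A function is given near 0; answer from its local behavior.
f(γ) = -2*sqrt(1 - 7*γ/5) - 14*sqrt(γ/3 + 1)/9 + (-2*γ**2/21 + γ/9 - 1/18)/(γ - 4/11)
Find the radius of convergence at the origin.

The radius of convergence is 4/11.

Denominator factor (γ - 4/11): pole of order 1 at 4/11, modulus 4/11.
Branch term (-14/9)*sqrt(1 - γ/(-3)): its argument vanishes at γ = -3, a square-root branch point, modulus 3.
Branch term (-2)*sqrt(1 - γ/(5/7)): its argument vanishes at γ = 5/7, a square-root branch point, modulus 5/7.
The radius of convergence is the smallest modulus among the singular points: 4/11.


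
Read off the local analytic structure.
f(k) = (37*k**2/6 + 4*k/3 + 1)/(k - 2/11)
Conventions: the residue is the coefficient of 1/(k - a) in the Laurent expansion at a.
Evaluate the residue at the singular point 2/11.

The residue is 175/121.

At the order-1 pole 2/11 set g(k) = (k - (2/11))*f(k) = 37*k**2/6 + 4*k/3 + 1.
Simple pole: residue = g(a) at a = 2/11, which is 175/121.


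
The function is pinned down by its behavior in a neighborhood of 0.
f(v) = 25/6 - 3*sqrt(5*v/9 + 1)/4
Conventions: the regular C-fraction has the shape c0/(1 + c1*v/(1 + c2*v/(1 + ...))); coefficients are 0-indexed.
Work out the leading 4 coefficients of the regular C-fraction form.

The regular C-fraction coefficients are [41/12, 5/82, 115/1476, 205/828].

Taylor coefficients (expand at 0): a_0 = 41/12, a_1 = -5/24, a_2 = 25/864, a_3 = -125/15552.
c0 = a_0 = 41/12. Peel one level at a time: if S = 1 + c*v/S' with S'(0) = 1, then c is the v-coefficient of S and S' = c*v/(S - 1).
S_1 = c0/f = 1 + (5/82)*v + (-575/121032)*v^2 + ...; c1 = 5/82.
S_2 = c1*v/(S_1 - 1) = 1 + (115/1476)*v + (-25/1296)*v^2 + ...; c2 = 115/1476.
S_3 = c2*v/(S_2 - 1) = 1 + (205/828)*v + ...; c3 = 205/828.


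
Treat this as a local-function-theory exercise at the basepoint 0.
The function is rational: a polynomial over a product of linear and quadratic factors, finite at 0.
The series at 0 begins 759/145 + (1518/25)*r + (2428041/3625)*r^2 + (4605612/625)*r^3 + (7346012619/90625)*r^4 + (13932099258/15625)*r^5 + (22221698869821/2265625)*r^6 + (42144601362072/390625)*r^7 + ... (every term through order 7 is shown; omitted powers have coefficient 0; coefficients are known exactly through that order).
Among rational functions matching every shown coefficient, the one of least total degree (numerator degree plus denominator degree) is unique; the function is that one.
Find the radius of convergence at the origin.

No rational of total degree below 2 reproduces all 8 coefficients; solving the [0/2] Pade equations on them gives f(r) = 23/(29*(r - 5/3)*(r - 1/11)), whose expansion matches every shown term.
Denominator factor (r - 5/3): pole of order 1 at 5/3, modulus 5/3.
Denominator factor (r - 1/11): pole of order 1 at 1/11, modulus 1/11.
The radius of convergence is the smallest modulus among the singular points: 1/11.

The radius of convergence is 1/11.


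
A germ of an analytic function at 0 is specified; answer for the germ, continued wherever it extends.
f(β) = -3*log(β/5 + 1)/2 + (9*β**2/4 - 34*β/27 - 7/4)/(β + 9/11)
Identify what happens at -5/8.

The point is a regular point.

Denominator factors: β + 9/11 = 17/88 at β = -5/8 — none vanishes.
Branch term log(1 - β/(-5)): argument at -5/8 is 7/8, nonzero, so -5/8 is not its branch point (a point on a principal cut is still regular for the continued germ).
So the germ continues analytically to -5/8.


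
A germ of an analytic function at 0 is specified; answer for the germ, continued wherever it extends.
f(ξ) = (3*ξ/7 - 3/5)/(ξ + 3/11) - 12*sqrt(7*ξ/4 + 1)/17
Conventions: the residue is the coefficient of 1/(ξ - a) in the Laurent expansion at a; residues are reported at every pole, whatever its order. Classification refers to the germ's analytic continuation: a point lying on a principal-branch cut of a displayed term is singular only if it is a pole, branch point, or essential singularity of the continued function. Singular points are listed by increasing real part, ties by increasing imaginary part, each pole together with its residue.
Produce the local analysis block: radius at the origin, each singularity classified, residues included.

Denominator factor (ξ + 3/11): pole of order 1 at -3/11, modulus 3/11.
Branch term (-12/17)*sqrt(1 - ξ/(-4/7)): its argument vanishes at ξ = -4/7, a square-root branch point, modulus 4/7.
The radius of convergence is the smallest modulus among the singular points: 3/11.
The branch term is analytic at -3/11 and contributes nothing to the residue; only the rational part matters.
At the order-1 pole -3/11 set g(ξ) = (ξ - (-3/11))*(rational part) = 3*ξ/7 - 3/5.
Simple pole: residue = g(a) at a = -3/11, which is -276/385.
List the singular points by increasing real part (a conjugate pair: the negative imaginary part first).

Radius of convergence at 0: 3/11.
At -4/7: an algebraic (square-root) branch point.
At -3/11: a pole of order 1; residue -276/385.


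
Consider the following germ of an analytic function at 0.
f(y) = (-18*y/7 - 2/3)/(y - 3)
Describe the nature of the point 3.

The point is a pole of order 1.

The denominator factor y - 3 vanishes at 3 and appears to the power 1; the numerator there equals -176/21, nonzero, and no other factor vanishes.
Hence a pole whose order is the multiplicity, 1.


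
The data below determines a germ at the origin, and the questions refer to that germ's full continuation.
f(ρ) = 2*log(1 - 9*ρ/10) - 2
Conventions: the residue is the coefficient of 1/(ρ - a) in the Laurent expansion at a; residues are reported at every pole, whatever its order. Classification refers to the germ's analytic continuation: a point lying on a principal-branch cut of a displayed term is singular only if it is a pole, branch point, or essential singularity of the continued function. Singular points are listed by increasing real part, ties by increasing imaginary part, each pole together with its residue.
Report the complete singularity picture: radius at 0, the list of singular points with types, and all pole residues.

Radius of convergence at 0: 10/9.
At 10/9: a logarithmic branch point.

Branch term (2)*log(1 - ρ/(10/9)): its argument vanishes at ρ = 10/9, a logarithmic branch point, modulus 10/9.
The radius of convergence is the smallest modulus among the singular points: 10/9.


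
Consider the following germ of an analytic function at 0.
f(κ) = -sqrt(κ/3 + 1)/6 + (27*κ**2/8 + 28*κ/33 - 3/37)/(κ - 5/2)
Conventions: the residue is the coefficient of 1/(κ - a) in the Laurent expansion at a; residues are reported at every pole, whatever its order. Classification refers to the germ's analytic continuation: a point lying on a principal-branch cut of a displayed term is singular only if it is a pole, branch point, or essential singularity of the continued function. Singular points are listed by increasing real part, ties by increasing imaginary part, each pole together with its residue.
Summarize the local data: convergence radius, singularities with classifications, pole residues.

Radius of convergence at 0: 5/2.
At -3: an algebraic (square-root) branch point.
At 5/2: a pole of order 1; residue 903887/39072.

Denominator factor (κ - 5/2): pole of order 1 at 5/2, modulus 5/2.
Branch term (-1/6)*sqrt(1 - κ/(-3)): its argument vanishes at κ = -3, a square-root branch point, modulus 3.
The radius of convergence is the smallest modulus among the singular points: 5/2.
The branch term is analytic at 5/2 and contributes nothing to the residue; only the rational part matters.
At the order-1 pole 5/2 set g(κ) = (κ - (5/2))*(rational part) = 27*κ**2/8 + 28*κ/33 - 3/37.
Simple pole: residue = g(a) at a = 5/2, which is 903887/39072.
List the singular points by increasing real part (a conjugate pair: the negative imaginary part first).


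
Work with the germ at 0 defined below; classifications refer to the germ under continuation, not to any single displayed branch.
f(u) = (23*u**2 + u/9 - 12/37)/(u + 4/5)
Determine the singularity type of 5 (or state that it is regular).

The point is a regular point.

Denominator factors: u + 4/5 = 29/5 at u = 5 — none vanishes.
So the germ continues analytically to 5.


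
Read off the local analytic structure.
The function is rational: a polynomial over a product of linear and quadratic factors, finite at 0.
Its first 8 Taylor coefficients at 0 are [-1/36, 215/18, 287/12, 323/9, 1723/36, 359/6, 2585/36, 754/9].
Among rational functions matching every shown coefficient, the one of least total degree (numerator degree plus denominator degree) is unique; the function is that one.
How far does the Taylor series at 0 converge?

No rational of total degree below 3 reproduces all 8 coefficients; solving the [1/2] Pade equations on them gives f(v) = (12*v - 1/36)/(v - 1)**2, whose expansion matches every shown term.
Denominator factor (v - 1)^2: pole of order 2 at 1, modulus 1.
The radius of convergence is the smallest modulus among the singular points: 1.

The radius of convergence is 1.


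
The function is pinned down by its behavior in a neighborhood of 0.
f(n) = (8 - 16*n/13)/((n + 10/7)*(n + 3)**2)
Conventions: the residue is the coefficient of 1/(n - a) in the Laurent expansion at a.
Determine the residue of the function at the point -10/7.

At the order-1 pole -10/7 set g(n) = (n - (-10/7))*f(n) = (8 - 16*n/13)/(n + 3)**2.
Simple pole: residue = g(a) at a = -10/7, which is 6216/1573.

The residue is 6216/1573.


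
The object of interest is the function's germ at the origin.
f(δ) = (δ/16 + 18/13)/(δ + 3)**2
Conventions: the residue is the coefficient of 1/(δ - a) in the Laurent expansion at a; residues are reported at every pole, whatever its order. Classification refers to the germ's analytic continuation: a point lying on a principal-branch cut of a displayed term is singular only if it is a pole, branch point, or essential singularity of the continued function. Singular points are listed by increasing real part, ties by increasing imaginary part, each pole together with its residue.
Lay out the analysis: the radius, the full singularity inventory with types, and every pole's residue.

Radius of convergence at 0: 3.
At -3: a pole of order 2; residue 1/16.

Denominator factor (δ + 3)^2: pole of order 2 at -3, modulus 3.
The radius of convergence is the smallest modulus among the singular points: 3.
At the order-2 pole -3 set g(δ) = (δ - (-3))^2*f(δ) = δ/16 + 18/13.
Order-2 pole: residue = g'(a); g'(-3) = 1/16, so the residue is 1/16.


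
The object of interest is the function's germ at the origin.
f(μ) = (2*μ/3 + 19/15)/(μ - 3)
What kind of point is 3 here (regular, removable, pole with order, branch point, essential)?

The denominator factor μ - 3 vanishes at 3 and appears to the power 1; the numerator there equals 49/15, nonzero, and no other factor vanishes.
Hence a pole whose order is the multiplicity, 1.

The point is a pole of order 1.


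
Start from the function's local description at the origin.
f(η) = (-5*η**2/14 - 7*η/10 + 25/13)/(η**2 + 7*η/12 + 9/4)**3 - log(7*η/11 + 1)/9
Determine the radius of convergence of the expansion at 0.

Denominator factor (η**2 + 7*η/12 + 9/4)^3: discriminant -1247/144, complex-conjugate roots (-7/24) + ((1/24)*sqrt(1247))*i and (-7/24) - ((1/24)*sqrt(1247))*i; poles of order 3, moduli 3/2 and 3/2.
Branch term (-1/9)*log(1 - η/(-11/7)): its argument vanishes at η = -11/7, a logarithmic branch point, modulus 11/7.
The radius of convergence is the smallest modulus among the singular points: 3/2.

The radius of convergence is 3/2.
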